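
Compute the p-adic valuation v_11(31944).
v_11(31944) = 3

v_11(n) is the largest exponent k such that 11^k divides n. Factor out: 31944 = 11^3 · 24. (Sign doesn't affect v_p.) So v_11(31944) = 3.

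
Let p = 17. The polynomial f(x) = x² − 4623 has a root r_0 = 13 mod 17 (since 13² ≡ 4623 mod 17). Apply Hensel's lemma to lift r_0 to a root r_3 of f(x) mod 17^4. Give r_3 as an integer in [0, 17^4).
r_3 = 60363 (mod 83521)

Hensel's recurrence: r_{i+1} = r_i − f(r_i)·(f′(r_i))^{-1} mod 17^{i+2}, with f′(x) = 2x. Iterate:
  r_0 = 13 (mod 17)
  r_1 = 251 (mod 289)
  r_2 = 1407 (mod 4913)
  r_3 = 60363 (mod 83521)
Final: r_3 = 60363, and one checks f(r_3) ≡ 0 mod 17^4.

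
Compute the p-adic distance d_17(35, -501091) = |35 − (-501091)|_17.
d_17(35, -501091) = 1/83521

Step 1 — x − y = 35 − (-501091) = 501126. Step 2 — v_17(501126) = 4 (factor: 501126 = (17^4 · 6); the sign does not affect v_p). Step 3 — |x − y|_17 = 17^{-4} = 1/83521.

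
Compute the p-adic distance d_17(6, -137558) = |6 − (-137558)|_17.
d_17(6, -137558) = 1/4913

Step 1 — x − y = 6 − (-137558) = 137564. Step 2 — v_17(137564) = 3 (factor: 137564 = (17^3 · 28); the sign does not affect v_p). Step 3 — |x − y|_17 = 17^{-3} = 1/4913.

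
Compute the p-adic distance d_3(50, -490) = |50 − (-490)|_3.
d_3(50, -490) = 1/27

Step 1 — x − y = 50 − (-490) = 540. Step 2 — v_3(540) = 3 (factor: 540 = (3^3 · 20); the sign does not affect v_p). Step 3 — |x − y|_3 = 3^{-3} = 1/27.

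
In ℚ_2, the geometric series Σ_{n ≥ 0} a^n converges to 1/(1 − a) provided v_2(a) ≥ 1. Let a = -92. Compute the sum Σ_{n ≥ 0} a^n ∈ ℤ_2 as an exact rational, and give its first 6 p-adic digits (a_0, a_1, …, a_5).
Σ a^n = 1/(1 − a) = 1/93;  first 6 digits = (1, 0, 1, 0, 1, 1)

v_2(a) = 2 ≥ 1, so the series converges in ℤ_2 to 1/(1 − a) = 1/(1 − (-92)) = 1/93. Expand this rational in ℤ_2: compute digits iteratively via d_i = x_i mod 2, x_{i+1} = (x_i − d_i)/2. The first 6 digits are (1, 0, 1, 0, 1, 1).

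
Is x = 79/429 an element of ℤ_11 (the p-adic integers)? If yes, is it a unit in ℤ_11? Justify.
x ∉ ℤ_11 (v_11(x) = -1 < 0)

ℤ_11 = {x ∈ ℚ_11 : v_11(x) ≥ 0} and ℤ_11^× = {x ∈ ℤ_11 : v_11(x) = 0}. Here v_11(79/429) = v_11(num) − v_11(den) = -1; compare against these criteria.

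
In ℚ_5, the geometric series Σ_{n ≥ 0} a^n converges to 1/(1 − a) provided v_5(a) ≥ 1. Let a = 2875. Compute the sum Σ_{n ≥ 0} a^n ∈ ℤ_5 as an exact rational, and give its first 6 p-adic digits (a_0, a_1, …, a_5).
Σ a^n = 1/(1 − a) = -1/2874;  first 6 digits = (1, 0, 0, 3, 4, 0)

v_5(a) = 3 ≥ 1, so the series converges in ℤ_5 to 1/(1 − a) = 1/(1 − 2875) = -1/2874. Expand this rational in ℤ_5: compute digits iteratively via d_i = x_i mod 5, x_{i+1} = (x_i − d_i)/5. The first 6 digits are (1, 0, 0, 3, 4, 0).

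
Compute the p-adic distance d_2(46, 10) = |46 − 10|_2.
d_2(46, 10) = 1/4

Step 1 — x − y = 46 − 10 = 36. Step 2 — v_2(36) = 2 (factor: 36 = (2^2 · 9); the sign does not affect v_p). Step 3 — |x − y|_2 = 2^{-2} = 1/4.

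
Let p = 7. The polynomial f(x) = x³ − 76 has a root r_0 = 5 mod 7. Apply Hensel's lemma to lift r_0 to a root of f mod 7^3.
r_2 = 201 (mod 343)

Hensel: r_{i+1} = r_i − f(r_i)/f′(r_i) mod 7^{i+2}, where f′(x) = 3x². Iterate:
  r_0 = 5 (mod 7)
  r_1 = 5 (mod 49)
  r_2 = 201 (mod 343)
Final: r = 201 with f(r) ≡ 0 mod 7^3.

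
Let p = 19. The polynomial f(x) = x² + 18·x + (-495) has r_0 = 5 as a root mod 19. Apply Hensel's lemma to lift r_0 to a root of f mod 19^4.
r_3 = 130288 (mod 130321)

Hensel: r_{i+1} = r_i − f(r_i)·(f′(r_i))^{-1} mod 19^{i+2}, f′(x) = 2x + 18. Iterate:
  r_0 = 5 (mod 19)
  r_1 = 328 (mod 361)
  r_2 = 6826 (mod 6859)
  r_3 = 130288 (mod 130321)
Final: r = 130288 satisfies f(r) ≡ 0 mod 19^4.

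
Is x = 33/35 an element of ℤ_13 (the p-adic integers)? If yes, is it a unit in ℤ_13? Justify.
x ∈ ℤ_13^× (unit); v_13(x) = 0

ℤ_13 = {x ∈ ℚ_13 : v_13(x) ≥ 0} and ℤ_13^× = {x ∈ ℤ_13 : v_13(x) = 0}. Here v_13(33/35) = v_13(num) − v_13(den) = 0; compare against these criteria.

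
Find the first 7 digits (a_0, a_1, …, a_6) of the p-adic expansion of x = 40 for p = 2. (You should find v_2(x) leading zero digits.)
(a_0, …, a_6) = (0, 0, 0, 1, 0, 1, 0)

v_2(40) = 3, so a_0 = ... = a_2 = 0. Factor out: x = 2^3 · u with u = 5 a unit in ℤ_2. Expand u iteratively via a_{v+i} = u_i mod 2, u_{i+1} = (u_i − a_{v+i})/2:
  u_0 = 5;  a_3 = 1;  u_1 = (u_0 − 1)/2 = 2
  u_1 = 2;  a_4 = 0;  u_2 = (u_1 − 0)/2 = 1
  u_2 = 1;  a_5 = 1;  u_3 = (u_2 − 1)/2 = 0
  u_3 = 0;  a_6 = 0;  u_4 = (u_3 − 0)/2 = 0
Digits: (0, 0, 0, 1, 0, 1, 0).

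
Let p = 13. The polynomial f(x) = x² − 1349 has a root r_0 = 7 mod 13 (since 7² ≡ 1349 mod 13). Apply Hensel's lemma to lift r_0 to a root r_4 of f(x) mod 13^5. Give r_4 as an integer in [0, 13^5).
r_4 = 194812 (mod 371293)

Hensel's recurrence: r_{i+1} = r_i − f(r_i)·(f′(r_i))^{-1} mod 13^{i+2}, with f′(x) = 2x. Iterate:
  r_0 = 7 (mod 13)
  r_1 = 124 (mod 169)
  r_2 = 1476 (mod 2197)
  r_3 = 23446 (mod 28561)
  r_4 = 194812 (mod 371293)
Final: r_4 = 194812, and one checks f(r_4) ≡ 0 mod 13^5.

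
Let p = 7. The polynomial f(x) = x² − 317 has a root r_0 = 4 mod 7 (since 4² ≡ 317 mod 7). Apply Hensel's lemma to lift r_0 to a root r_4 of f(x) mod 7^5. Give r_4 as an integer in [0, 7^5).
r_4 = 10497 (mod 16807)

Hensel's recurrence: r_{i+1} = r_i − f(r_i)·(f′(r_i))^{-1} mod 7^{i+2}, with f′(x) = 2x. Iterate:
  r_0 = 4 (mod 7)
  r_1 = 11 (mod 49)
  r_2 = 207 (mod 343)
  r_3 = 893 (mod 2401)
  r_4 = 10497 (mod 16807)
Final: r_4 = 10497, and one checks f(r_4) ≡ 0 mod 7^5.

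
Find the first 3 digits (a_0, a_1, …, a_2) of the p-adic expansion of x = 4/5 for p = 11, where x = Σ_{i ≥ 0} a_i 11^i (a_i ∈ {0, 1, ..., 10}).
(a_0, …, a_2) = (3, 2, 2)

v_11(4/5) = 0 (numerator and denominator both coprime to 11), so x ∈ ℤ_11^×. Compute digits iteratively via a_i = x_i mod 11, x_{i+1} = (x_i − a_i)/11, with x_0 = x:
  x_0 = 4/5;  a_0 = 3;  x_1 = (x_0 − 3)/11 = -1/5
  x_1 = -1/5;  a_1 = 2;  x_2 = (x_1 − 2)/11 = -1/5
  x_2 = -1/5;  a_2 = 2;  x_3 = (x_2 − 2)/11 = -1/5
Digits: (3, 2, 2).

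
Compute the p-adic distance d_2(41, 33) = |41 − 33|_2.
d_2(41, 33) = 1/8

Step 1 — x − y = 41 − 33 = 8. Step 2 — v_2(8) = 3 (factor: 8 = (2^3 · 1); the sign does not affect v_p). Step 3 — |x − y|_2 = 2^{-3} = 1/8.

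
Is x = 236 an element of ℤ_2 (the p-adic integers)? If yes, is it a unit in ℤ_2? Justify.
x ∈ ℤ_2 but not a unit; v_2(x) = 2 > 0

ℤ_2 = {x ∈ ℚ_2 : v_2(x) ≥ 0} and ℤ_2^× = {x ∈ ℤ_2 : v_2(x) = 0}. Here v_2(236) = v_2(num) − v_2(den) = 2; compare against these criteria.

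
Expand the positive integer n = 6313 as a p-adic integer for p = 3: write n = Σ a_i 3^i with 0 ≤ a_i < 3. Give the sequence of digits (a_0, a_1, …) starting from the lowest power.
(a_0, a_1, …) = (1, 1, 2, 2, 2, 1, 2, 2)

Repeated division by 3 gives the digits low-to-high: 6313 = 1 + 1·3^1 + 2·3^2 + 2·3^3 + 2·3^4 + 1·3^5 + 2·3^6 + 2·3^7. Digit sequence: (1, 1, 2, 2, 2, 1, 2, 2).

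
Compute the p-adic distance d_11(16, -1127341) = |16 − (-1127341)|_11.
d_11(16, -1127341) = 1/161051

Step 1 — x − y = 16 − (-1127341) = 1127357. Step 2 — v_11(1127357) = 5 (factor: 1127357 = (11^5 · 7); the sign does not affect v_p). Step 3 — |x − y|_11 = 11^{-5} = 1/161051.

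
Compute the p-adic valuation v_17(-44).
v_17(-44) = 0

v_17(n) is the largest exponent k such that 17^k divides n. Factor out: -44 = -17^0 · 44. (Sign doesn't affect v_p.) So v_17(-44) = 0.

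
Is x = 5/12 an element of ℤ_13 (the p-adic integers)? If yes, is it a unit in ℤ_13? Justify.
x ∈ ℤ_13^× (unit); v_13(x) = 0

ℤ_13 = {x ∈ ℚ_13 : v_13(x) ≥ 0} and ℤ_13^× = {x ∈ ℤ_13 : v_13(x) = 0}. Here v_13(5/12) = v_13(num) − v_13(den) = 0; compare against these criteria.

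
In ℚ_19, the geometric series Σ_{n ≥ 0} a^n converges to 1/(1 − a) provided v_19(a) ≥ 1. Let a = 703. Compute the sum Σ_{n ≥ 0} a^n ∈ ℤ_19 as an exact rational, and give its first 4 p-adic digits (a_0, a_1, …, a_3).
Σ a^n = 1/(1 − a) = -1/702;  first 4 digits = (1, 18, 2, 14)

v_19(a) = 1 ≥ 1, so the series converges in ℤ_19 to 1/(1 − a) = 1/(1 − 703) = -1/702. Expand this rational in ℤ_19: compute digits iteratively via d_i = x_i mod 19, x_{i+1} = (x_i − d_i)/19. The first 4 digits are (1, 18, 2, 14).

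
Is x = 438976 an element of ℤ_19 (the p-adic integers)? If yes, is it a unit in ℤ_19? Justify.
x ∈ ℤ_19 but not a unit; v_19(x) = 3 > 0

ℤ_19 = {x ∈ ℚ_19 : v_19(x) ≥ 0} and ℤ_19^× = {x ∈ ℤ_19 : v_19(x) = 0}. Here v_19(438976) = v_19(num) − v_19(den) = 3; compare against these criteria.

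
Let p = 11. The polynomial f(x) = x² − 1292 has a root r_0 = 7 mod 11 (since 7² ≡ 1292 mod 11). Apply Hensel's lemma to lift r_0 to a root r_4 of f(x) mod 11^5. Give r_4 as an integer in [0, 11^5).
r_4 = 138321 (mod 161051)

Hensel's recurrence: r_{i+1} = r_i − f(r_i)·(f′(r_i))^{-1} mod 11^{i+2}, with f′(x) = 2x. Iterate:
  r_0 = 7 (mod 11)
  r_1 = 18 (mod 121)
  r_2 = 1228 (mod 1331)
  r_3 = 6552 (mod 14641)
  r_4 = 138321 (mod 161051)
Final: r_4 = 138321, and one checks f(r_4) ≡ 0 mod 11^5.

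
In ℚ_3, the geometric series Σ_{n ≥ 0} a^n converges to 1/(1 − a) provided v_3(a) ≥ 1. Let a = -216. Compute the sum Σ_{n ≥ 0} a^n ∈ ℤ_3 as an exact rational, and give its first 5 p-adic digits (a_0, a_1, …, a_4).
Σ a^n = 1/(1 − a) = 1/217;  first 5 digits = (1, 0, 0, 1, 0)

v_3(a) = 3 ≥ 1, so the series converges in ℤ_3 to 1/(1 − a) = 1/(1 − (-216)) = 1/217. Expand this rational in ℤ_3: compute digits iteratively via d_i = x_i mod 3, x_{i+1} = (x_i − d_i)/3. The first 5 digits are (1, 0, 0, 1, 0).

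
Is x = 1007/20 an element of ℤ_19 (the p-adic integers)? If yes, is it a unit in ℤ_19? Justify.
x ∈ ℤ_19 but not a unit; v_19(x) = 1 > 0

ℤ_19 = {x ∈ ℚ_19 : v_19(x) ≥ 0} and ℤ_19^× = {x ∈ ℤ_19 : v_19(x) = 0}. Here v_19(1007/20) = v_19(num) − v_19(den) = 1; compare against these criteria.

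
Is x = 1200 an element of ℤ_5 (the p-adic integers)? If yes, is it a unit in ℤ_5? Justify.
x ∈ ℤ_5 but not a unit; v_5(x) = 2 > 0

ℤ_5 = {x ∈ ℚ_5 : v_5(x) ≥ 0} and ℤ_5^× = {x ∈ ℤ_5 : v_5(x) = 0}. Here v_5(1200) = v_5(num) − v_5(den) = 2; compare against these criteria.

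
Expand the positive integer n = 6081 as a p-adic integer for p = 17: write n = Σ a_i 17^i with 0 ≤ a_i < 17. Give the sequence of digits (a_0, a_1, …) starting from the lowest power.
(a_0, a_1, …) = (12, 0, 4, 1)

Repeated division by 17 gives the digits low-to-high: 6081 = 12 + 4·17^2 + 1·17^3. Digit sequence: (12, 0, 4, 1).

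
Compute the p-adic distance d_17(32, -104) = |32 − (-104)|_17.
d_17(32, -104) = 1/17

Step 1 — x − y = 32 − (-104) = 136. Step 2 — v_17(136) = 1 (factor: 136 = (17^1 · 8); the sign does not affect v_p). Step 3 — |x − y|_17 = 17^{-1} = 1/17.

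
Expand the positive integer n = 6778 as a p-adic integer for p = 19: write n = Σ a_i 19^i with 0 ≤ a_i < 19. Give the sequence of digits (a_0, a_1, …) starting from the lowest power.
(a_0, a_1, …) = (14, 14, 18)

Repeated division by 19 gives the digits low-to-high: 6778 = 14 + 14·19^1 + 18·19^2. Digit sequence: (14, 14, 18).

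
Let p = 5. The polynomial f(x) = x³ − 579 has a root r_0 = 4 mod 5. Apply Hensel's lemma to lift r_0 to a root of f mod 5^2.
r_1 = 9 (mod 25)

Hensel: r_{i+1} = r_i − f(r_i)/f′(r_i) mod 5^{i+2}, where f′(x) = 3x². Iterate:
  r_0 = 4 (mod 5)
  r_1 = 9 (mod 25)
Final: r = 9 with f(r) ≡ 0 mod 5^2.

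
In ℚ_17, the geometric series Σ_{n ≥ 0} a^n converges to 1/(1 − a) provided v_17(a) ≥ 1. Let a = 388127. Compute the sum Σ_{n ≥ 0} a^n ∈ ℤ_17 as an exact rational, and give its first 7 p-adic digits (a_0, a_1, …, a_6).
Σ a^n = 1/(1 − a) = -1/388126;  first 7 digits = (1, 0, 0, 11, 4, 0, 2)

v_17(a) = 3 ≥ 1, so the series converges in ℤ_17 to 1/(1 − a) = 1/(1 − 388127) = -1/388126. Expand this rational in ℤ_17: compute digits iteratively via d_i = x_i mod 17, x_{i+1} = (x_i − d_i)/17. The first 7 digits are (1, 0, 0, 11, 4, 0, 2).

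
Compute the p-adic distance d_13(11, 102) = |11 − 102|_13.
d_13(11, 102) = 1/13

Step 1 — x − y = 11 − 102 = -91. Step 2 — v_13(-91) = 1 (factor: -91 = −(13^1 · 7); the sign does not affect v_p). Step 3 — |x − y|_13 = 13^{-1} = 1/13.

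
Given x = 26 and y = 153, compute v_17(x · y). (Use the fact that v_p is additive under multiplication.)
v_17(3978) = 1

v_p(x) = 0 (factor: 26 = 17^0 · 26); v_p(y) = 1 (factor: 153 = 17^1 · 9). Additivity: v_p(xy) = v_p(x) + v_p(y) = 0 + 1 = 1. (Direct check: xy = 3978 = 17^1 · (234).)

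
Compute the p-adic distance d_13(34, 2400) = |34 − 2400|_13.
d_13(34, 2400) = 1/169

Step 1 — x − y = 34 − 2400 = -2366. Step 2 — v_13(-2366) = 2 (factor: -2366 = −(13^2 · 14); the sign does not affect v_p). Step 3 — |x − y|_13 = 13^{-2} = 1/169.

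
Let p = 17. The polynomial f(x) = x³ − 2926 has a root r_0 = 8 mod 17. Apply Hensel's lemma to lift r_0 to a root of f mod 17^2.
r_1 = 144 (mod 289)

Hensel: r_{i+1} = r_i − f(r_i)/f′(r_i) mod 17^{i+2}, where f′(x) = 3x². Iterate:
  r_0 = 8 (mod 17)
  r_1 = 144 (mod 289)
Final: r = 144 with f(r) ≡ 0 mod 17^2.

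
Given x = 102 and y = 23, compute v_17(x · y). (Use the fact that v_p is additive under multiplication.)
v_17(2346) = 1

v_p(x) = 1 (factor: 102 = 17^1 · 6); v_p(y) = 0 (factor: 23 = 17^0 · 23). Additivity: v_p(xy) = v_p(x) + v_p(y) = 1 + 0 = 1. (Direct check: xy = 2346 = 17^1 · (138).)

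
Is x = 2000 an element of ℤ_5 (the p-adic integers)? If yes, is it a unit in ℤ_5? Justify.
x ∈ ℤ_5 but not a unit; v_5(x) = 3 > 0

ℤ_5 = {x ∈ ℚ_5 : v_5(x) ≥ 0} and ℤ_5^× = {x ∈ ℤ_5 : v_5(x) = 0}. Here v_5(2000) = v_5(num) − v_5(den) = 3; compare against these criteria.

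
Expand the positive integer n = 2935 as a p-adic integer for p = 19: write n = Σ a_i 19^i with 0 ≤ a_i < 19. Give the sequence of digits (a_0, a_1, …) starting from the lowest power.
(a_0, a_1, …) = (9, 2, 8)

Repeated division by 19 gives the digits low-to-high: 2935 = 9 + 2·19^1 + 8·19^2. Digit sequence: (9, 2, 8).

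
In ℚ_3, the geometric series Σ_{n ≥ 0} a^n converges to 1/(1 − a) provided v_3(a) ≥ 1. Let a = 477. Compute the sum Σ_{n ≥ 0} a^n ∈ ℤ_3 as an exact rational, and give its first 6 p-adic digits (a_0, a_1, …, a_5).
Σ a^n = 1/(1 − a) = -1/476;  first 6 digits = (1, 0, 2, 2, 0, 2)

v_3(a) = 2 ≥ 1, so the series converges in ℤ_3 to 1/(1 − a) = 1/(1 − 477) = -1/476. Expand this rational in ℤ_3: compute digits iteratively via d_i = x_i mod 3, x_{i+1} = (x_i − d_i)/3. The first 6 digits are (1, 0, 2, 2, 0, 2).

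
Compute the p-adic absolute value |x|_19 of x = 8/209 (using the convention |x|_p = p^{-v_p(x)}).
|8/209|_19 = 19

Step 1 — compute v_19(x) by factoring powers of 19 out of the numerator and denominator: v_19(8/209) = -1. Step 2 — apply |x|_p = p^{-v_p(x)} = 19^{1} = 19.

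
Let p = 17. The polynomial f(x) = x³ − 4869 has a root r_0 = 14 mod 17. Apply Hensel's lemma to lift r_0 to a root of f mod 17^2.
r_1 = 82 (mod 289)

Hensel: r_{i+1} = r_i − f(r_i)/f′(r_i) mod 17^{i+2}, where f′(x) = 3x². Iterate:
  r_0 = 14 (mod 17)
  r_1 = 82 (mod 289)
Final: r = 82 with f(r) ≡ 0 mod 17^2.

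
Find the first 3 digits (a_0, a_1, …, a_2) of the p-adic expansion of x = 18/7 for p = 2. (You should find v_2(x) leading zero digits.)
(a_0, …, a_2) = (0, 1, 1)

v_2(18/7) = 1, so a_0 = ... = a_0 = 0. Factor out: x = 2^1 · u with u = 9/7 a unit in ℤ_2. Expand u iteratively via a_{v+i} = u_i mod 2, u_{i+1} = (u_i − a_{v+i})/2:
  u_0 = 9/7;  a_1 = 1;  u_1 = (u_0 − 1)/2 = 1/7
  u_1 = 1/7;  a_2 = 1;  u_2 = (u_1 − 1)/2 = -3/7
Digits: (0, 1, 1).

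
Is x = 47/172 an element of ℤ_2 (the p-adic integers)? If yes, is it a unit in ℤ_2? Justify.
x ∉ ℤ_2 (v_2(x) = -2 < 0)

ℤ_2 = {x ∈ ℚ_2 : v_2(x) ≥ 0} and ℤ_2^× = {x ∈ ℤ_2 : v_2(x) = 0}. Here v_2(47/172) = v_2(num) − v_2(den) = -2; compare against these criteria.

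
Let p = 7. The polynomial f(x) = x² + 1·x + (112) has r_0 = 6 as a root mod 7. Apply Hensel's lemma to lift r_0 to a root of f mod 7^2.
r_1 = 13 (mod 49)

Hensel: r_{i+1} = r_i − f(r_i)·(f′(r_i))^{-1} mod 7^{i+2}, f′(x) = 2x + 1. Iterate:
  r_0 = 6 (mod 7)
  r_1 = 13 (mod 49)
Final: r = 13 satisfies f(r) ≡ 0 mod 7^2.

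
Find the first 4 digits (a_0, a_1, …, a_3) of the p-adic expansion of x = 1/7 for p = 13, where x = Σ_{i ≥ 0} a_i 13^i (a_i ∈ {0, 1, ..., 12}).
(a_0, …, a_3) = (2, 11, 1, 11)

v_13(1/7) = 0 (numerator and denominator both coprime to 13), so x ∈ ℤ_13^×. Compute digits iteratively via a_i = x_i mod 13, x_{i+1} = (x_i − a_i)/13, with x_0 = x:
  x_0 = 1/7;  a_0 = 2;  x_1 = (x_0 − 2)/13 = -1/7
  x_1 = -1/7;  a_1 = 11;  x_2 = (x_1 − 11)/13 = -6/7
  x_2 = -6/7;  a_2 = 1;  x_3 = (x_2 − 1)/13 = -1/7
  x_3 = -1/7;  a_3 = 11;  x_4 = (x_3 − 11)/13 = -6/7
Digits: (2, 11, 1, 11).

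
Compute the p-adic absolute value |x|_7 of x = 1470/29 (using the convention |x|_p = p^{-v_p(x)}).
|1470/29|_7 = 1/49

Step 1 — compute v_7(x) by factoring powers of 7 out of the numerator and denominator: v_7(1470/29) = 2. Step 2 — apply |x|_p = p^{-v_p(x)} = 7^{-2} = 1/49.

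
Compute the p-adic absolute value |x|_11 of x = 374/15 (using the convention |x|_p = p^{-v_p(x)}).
|374/15|_11 = 1/11

Step 1 — compute v_11(x) by factoring powers of 11 out of the numerator and denominator: v_11(374/15) = 1. Step 2 — apply |x|_p = p^{-v_p(x)} = 11^{-1} = 1/11.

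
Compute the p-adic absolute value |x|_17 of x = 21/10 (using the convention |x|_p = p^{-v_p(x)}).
|21/10|_17 = 1

Step 1 — compute v_17(x) by factoring powers of 17 out of the numerator and denominator: v_17(21/10) = 0. Step 2 — apply |x|_p = p^{-v_p(x)} = 17^{0} = 1.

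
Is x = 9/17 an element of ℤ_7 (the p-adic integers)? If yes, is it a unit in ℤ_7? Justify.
x ∈ ℤ_7^× (unit); v_7(x) = 0

ℤ_7 = {x ∈ ℚ_7 : v_7(x) ≥ 0} and ℤ_7^× = {x ∈ ℤ_7 : v_7(x) = 0}. Here v_7(9/17) = v_7(num) − v_7(den) = 0; compare against these criteria.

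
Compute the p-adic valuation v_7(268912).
v_7(268912) = 5

v_7(n) is the largest exponent k such that 7^k divides n. Factor out: 268912 = 7^5 · 16. (Sign doesn't affect v_p.) So v_7(268912) = 5.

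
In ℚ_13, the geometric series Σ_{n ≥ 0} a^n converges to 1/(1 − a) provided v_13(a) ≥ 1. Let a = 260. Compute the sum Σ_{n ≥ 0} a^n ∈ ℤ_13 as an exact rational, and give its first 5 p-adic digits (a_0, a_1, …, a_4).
Σ a^n = 1/(1 − a) = -1/259;  first 5 digits = (1, 7, 11, 9, 2)

v_13(a) = 1 ≥ 1, so the series converges in ℤ_13 to 1/(1 − a) = 1/(1 − 260) = -1/259. Expand this rational in ℤ_13: compute digits iteratively via d_i = x_i mod 13, x_{i+1} = (x_i − d_i)/13. The first 5 digits are (1, 7, 11, 9, 2).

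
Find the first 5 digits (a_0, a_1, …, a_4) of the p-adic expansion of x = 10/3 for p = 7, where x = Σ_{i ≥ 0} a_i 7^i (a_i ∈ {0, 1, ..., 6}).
(a_0, …, a_4) = (1, 5, 4, 4, 4)

v_7(10/3) = 0 (numerator and denominator both coprime to 7), so x ∈ ℤ_7^×. Compute digits iteratively via a_i = x_i mod 7, x_{i+1} = (x_i − a_i)/7, with x_0 = x:
  x_0 = 10/3;  a_0 = 1;  x_1 = (x_0 − 1)/7 = 1/3
  x_1 = 1/3;  a_1 = 5;  x_2 = (x_1 − 5)/7 = -2/3
  x_2 = -2/3;  a_2 = 4;  x_3 = (x_2 − 4)/7 = -2/3
  x_3 = -2/3;  a_3 = 4;  x_4 = (x_3 − 4)/7 = -2/3
  x_4 = -2/3;  a_4 = 4;  x_5 = (x_4 − 4)/7 = -2/3
Digits: (1, 5, 4, 4, 4).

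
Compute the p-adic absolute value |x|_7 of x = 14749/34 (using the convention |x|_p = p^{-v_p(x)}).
|14749/34|_7 = 1/343

Step 1 — compute v_7(x) by factoring powers of 7 out of the numerator and denominator: v_7(14749/34) = 3. Step 2 — apply |x|_p = p^{-v_p(x)} = 7^{-3} = 1/343.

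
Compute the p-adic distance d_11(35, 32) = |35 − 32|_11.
d_11(35, 32) = 1

Step 1 — x − y = 35 − 32 = 3. Step 2 — v_11(3) = 0 (factor: 3 = (11^0 · 3); the sign does not affect v_p). Step 3 — |x − y|_11 = 11^{0} = 1.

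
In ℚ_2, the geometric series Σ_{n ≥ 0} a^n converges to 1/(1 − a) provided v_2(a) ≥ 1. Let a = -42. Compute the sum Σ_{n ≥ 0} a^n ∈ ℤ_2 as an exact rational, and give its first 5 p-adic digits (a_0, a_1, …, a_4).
Σ a^n = 1/(1 − a) = 1/43;  first 5 digits = (1, 1, 0, 0, 0)

v_2(a) = 1 ≥ 1, so the series converges in ℤ_2 to 1/(1 − a) = 1/(1 − (-42)) = 1/43. Expand this rational in ℤ_2: compute digits iteratively via d_i = x_i mod 2, x_{i+1} = (x_i − d_i)/2. The first 5 digits are (1, 1, 0, 0, 0).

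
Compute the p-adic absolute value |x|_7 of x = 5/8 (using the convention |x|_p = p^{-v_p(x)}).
|5/8|_7 = 1

Step 1 — compute v_7(x) by factoring powers of 7 out of the numerator and denominator: v_7(5/8) = 0. Step 2 — apply |x|_p = p^{-v_p(x)} = 7^{0} = 1.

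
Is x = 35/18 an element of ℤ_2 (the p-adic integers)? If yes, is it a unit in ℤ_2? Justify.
x ∉ ℤ_2 (v_2(x) = -1 < 0)

ℤ_2 = {x ∈ ℚ_2 : v_2(x) ≥ 0} and ℤ_2^× = {x ∈ ℤ_2 : v_2(x) = 0}. Here v_2(35/18) = v_2(num) − v_2(den) = -1; compare against these criteria.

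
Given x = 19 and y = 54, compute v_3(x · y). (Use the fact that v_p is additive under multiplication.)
v_3(1026) = 3

v_p(x) = 0 (factor: 19 = 3^0 · 19); v_p(y) = 3 (factor: 54 = 3^3 · 2). Additivity: v_p(xy) = v_p(x) + v_p(y) = 0 + 3 = 3. (Direct check: xy = 1026 = 3^3 · (38).)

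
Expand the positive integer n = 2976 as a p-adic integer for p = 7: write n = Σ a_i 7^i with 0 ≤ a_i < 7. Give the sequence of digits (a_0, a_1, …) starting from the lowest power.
(a_0, a_1, …) = (1, 5, 4, 1, 1)

Repeated division by 7 gives the digits low-to-high: 2976 = 1 + 5·7^1 + 4·7^2 + 1·7^3 + 1·7^4. Digit sequence: (1, 5, 4, 1, 1).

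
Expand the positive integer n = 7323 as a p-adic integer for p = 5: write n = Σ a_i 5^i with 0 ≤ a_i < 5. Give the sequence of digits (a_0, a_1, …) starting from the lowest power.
(a_0, a_1, …) = (3, 4, 2, 3, 1, 2)

Repeated division by 5 gives the digits low-to-high: 7323 = 3 + 4·5^1 + 2·5^2 + 3·5^3 + 1·5^4 + 2·5^5. Digit sequence: (3, 4, 2, 3, 1, 2).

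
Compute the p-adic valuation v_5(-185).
v_5(-185) = 1

v_5(n) is the largest exponent k such that 5^k divides n. Factor out: -185 = -5^1 · 37. (Sign doesn't affect v_p.) So v_5(-185) = 1.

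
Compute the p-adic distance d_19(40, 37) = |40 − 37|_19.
d_19(40, 37) = 1

Step 1 — x − y = 40 − 37 = 3. Step 2 — v_19(3) = 0 (factor: 3 = (19^0 · 3); the sign does not affect v_p). Step 3 — |x − y|_19 = 19^{0} = 1.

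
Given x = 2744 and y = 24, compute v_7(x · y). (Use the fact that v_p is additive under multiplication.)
v_7(65856) = 3

v_p(x) = 3 (factor: 2744 = 7^3 · 8); v_p(y) = 0 (factor: 24 = 7^0 · 24). Additivity: v_p(xy) = v_p(x) + v_p(y) = 3 + 0 = 3. (Direct check: xy = 65856 = 7^3 · (192).)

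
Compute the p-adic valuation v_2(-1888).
v_2(-1888) = 5

v_2(n) is the largest exponent k such that 2^k divides n. Factor out: -1888 = -2^5 · 59. (Sign doesn't affect v_p.) So v_2(-1888) = 5.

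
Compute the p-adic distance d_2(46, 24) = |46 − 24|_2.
d_2(46, 24) = 1/2

Step 1 — x − y = 46 − 24 = 22. Step 2 — v_2(22) = 1 (factor: 22 = (2^1 · 11); the sign does not affect v_p). Step 3 — |x − y|_2 = 2^{-1} = 1/2.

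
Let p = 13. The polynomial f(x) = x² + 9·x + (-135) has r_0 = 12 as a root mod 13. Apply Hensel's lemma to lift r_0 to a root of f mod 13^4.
r_3 = 24114 (mod 28561)

Hensel: r_{i+1} = r_i − f(r_i)·(f′(r_i))^{-1} mod 13^{i+2}, f′(x) = 2x + 9. Iterate:
  r_0 = 12 (mod 13)
  r_1 = 116 (mod 169)
  r_2 = 2144 (mod 2197)
  r_3 = 24114 (mod 28561)
Final: r = 24114 satisfies f(r) ≡ 0 mod 13^4.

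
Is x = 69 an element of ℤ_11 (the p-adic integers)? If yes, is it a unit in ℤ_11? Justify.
x ∈ ℤ_11^× (unit); v_11(x) = 0

ℤ_11 = {x ∈ ℚ_11 : v_11(x) ≥ 0} and ℤ_11^× = {x ∈ ℤ_11 : v_11(x) = 0}. Here v_11(69) = v_11(num) − v_11(den) = 0; compare against these criteria.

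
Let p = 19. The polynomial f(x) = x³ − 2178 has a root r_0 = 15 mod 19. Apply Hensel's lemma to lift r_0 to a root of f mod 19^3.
r_2 = 2675 (mod 6859)

Hensel: r_{i+1} = r_i − f(r_i)/f′(r_i) mod 19^{i+2}, where f′(x) = 3x². Iterate:
  r_0 = 15 (mod 19)
  r_1 = 148 (mod 361)
  r_2 = 2675 (mod 6859)
Final: r = 2675 with f(r) ≡ 0 mod 19^3.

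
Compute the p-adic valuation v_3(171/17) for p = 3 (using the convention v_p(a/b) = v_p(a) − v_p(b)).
v_3(171/17) = 2

Factor powers of 3 from the numerator and denominator of the reduced fraction: 171 = 3^2 · 19 and 17 = 3^0 · 17. Apply v_p(a/b) = v_p(a) − v_p(b): v_3(171/17) = 2 − 0 = 2.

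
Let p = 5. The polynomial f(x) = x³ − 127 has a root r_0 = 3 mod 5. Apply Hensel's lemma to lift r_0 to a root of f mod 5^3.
r_2 = 53 (mod 125)

Hensel: r_{i+1} = r_i − f(r_i)/f′(r_i) mod 5^{i+2}, where f′(x) = 3x². Iterate:
  r_0 = 3 (mod 5)
  r_1 = 3 (mod 25)
  r_2 = 53 (mod 125)
Final: r = 53 with f(r) ≡ 0 mod 5^3.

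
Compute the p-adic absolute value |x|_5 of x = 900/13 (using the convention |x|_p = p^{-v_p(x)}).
|900/13|_5 = 1/25

Step 1 — compute v_5(x) by factoring powers of 5 out of the numerator and denominator: v_5(900/13) = 2. Step 2 — apply |x|_p = p^{-v_p(x)} = 5^{-2} = 1/25.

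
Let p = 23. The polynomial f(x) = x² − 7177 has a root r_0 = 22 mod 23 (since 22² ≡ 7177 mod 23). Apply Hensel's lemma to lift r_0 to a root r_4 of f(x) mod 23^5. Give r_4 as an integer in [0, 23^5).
r_4 = 2016662 (mod 6436343)

Hensel's recurrence: r_{i+1} = r_i − f(r_i)·(f′(r_i))^{-1} mod 23^{i+2}, with f′(x) = 2x. Iterate:
  r_0 = 22 (mod 23)
  r_1 = 114 (mod 529)
  r_2 = 9107 (mod 12167)
  r_3 = 57775 (mod 279841)
  r_4 = 2016662 (mod 6436343)
Final: r_4 = 2016662, and one checks f(r_4) ≡ 0 mod 23^5.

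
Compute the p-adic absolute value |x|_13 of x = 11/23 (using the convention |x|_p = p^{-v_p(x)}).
|11/23|_13 = 1

Step 1 — compute v_13(x) by factoring powers of 13 out of the numerator and denominator: v_13(11/23) = 0. Step 2 — apply |x|_p = p^{-v_p(x)} = 13^{0} = 1.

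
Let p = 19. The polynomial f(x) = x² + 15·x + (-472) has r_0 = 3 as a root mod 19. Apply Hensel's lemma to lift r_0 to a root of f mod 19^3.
r_2 = 3822 (mod 6859)

Hensel: r_{i+1} = r_i − f(r_i)·(f′(r_i))^{-1} mod 19^{i+2}, f′(x) = 2x + 15. Iterate:
  r_0 = 3 (mod 19)
  r_1 = 212 (mod 361)
  r_2 = 3822 (mod 6859)
Final: r = 3822 satisfies f(r) ≡ 0 mod 19^3.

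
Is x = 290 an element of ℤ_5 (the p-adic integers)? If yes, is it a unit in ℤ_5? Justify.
x ∈ ℤ_5 but not a unit; v_5(x) = 1 > 0

ℤ_5 = {x ∈ ℚ_5 : v_5(x) ≥ 0} and ℤ_5^× = {x ∈ ℤ_5 : v_5(x) = 0}. Here v_5(290) = v_5(num) − v_5(den) = 1; compare against these criteria.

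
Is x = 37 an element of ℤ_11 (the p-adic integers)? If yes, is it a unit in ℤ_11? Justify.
x ∈ ℤ_11^× (unit); v_11(x) = 0

ℤ_11 = {x ∈ ℚ_11 : v_11(x) ≥ 0} and ℤ_11^× = {x ∈ ℤ_11 : v_11(x) = 0}. Here v_11(37) = v_11(num) − v_11(den) = 0; compare against these criteria.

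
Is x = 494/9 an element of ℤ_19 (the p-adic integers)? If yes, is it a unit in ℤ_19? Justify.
x ∈ ℤ_19 but not a unit; v_19(x) = 1 > 0

ℤ_19 = {x ∈ ℚ_19 : v_19(x) ≥ 0} and ℤ_19^× = {x ∈ ℤ_19 : v_19(x) = 0}. Here v_19(494/9) = v_19(num) − v_19(den) = 1; compare against these criteria.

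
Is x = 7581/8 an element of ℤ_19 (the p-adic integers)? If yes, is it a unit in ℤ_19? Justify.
x ∈ ℤ_19 but not a unit; v_19(x) = 2 > 0

ℤ_19 = {x ∈ ℚ_19 : v_19(x) ≥ 0} and ℤ_19^× = {x ∈ ℤ_19 : v_19(x) = 0}. Here v_19(7581/8) = v_19(num) − v_19(den) = 2; compare against these criteria.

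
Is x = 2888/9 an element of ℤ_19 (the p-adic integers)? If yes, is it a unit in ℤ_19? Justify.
x ∈ ℤ_19 but not a unit; v_19(x) = 2 > 0

ℤ_19 = {x ∈ ℚ_19 : v_19(x) ≥ 0} and ℤ_19^× = {x ∈ ℤ_19 : v_19(x) = 0}. Here v_19(2888/9) = v_19(num) − v_19(den) = 2; compare against these criteria.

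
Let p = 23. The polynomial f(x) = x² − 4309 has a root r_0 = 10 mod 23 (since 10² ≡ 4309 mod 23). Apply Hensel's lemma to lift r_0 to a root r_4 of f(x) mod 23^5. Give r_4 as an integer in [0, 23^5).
r_4 = 1739017 (mod 6436343)

Hensel's recurrence: r_{i+1} = r_i − f(r_i)·(f′(r_i))^{-1} mod 23^{i+2}, with f′(x) = 2x. Iterate:
  r_0 = 10 (mod 23)
  r_1 = 194 (mod 529)
  r_2 = 11303 (mod 12167)
  r_3 = 59971 (mod 279841)
  r_4 = 1739017 (mod 6436343)
Final: r_4 = 1739017, and one checks f(r_4) ≡ 0 mod 23^5.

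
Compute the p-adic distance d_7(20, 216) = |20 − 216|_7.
d_7(20, 216) = 1/49

Step 1 — x − y = 20 − 216 = -196. Step 2 — v_7(-196) = 2 (factor: -196 = −(7^2 · 4); the sign does not affect v_p). Step 3 — |x − y|_7 = 7^{-2} = 1/49.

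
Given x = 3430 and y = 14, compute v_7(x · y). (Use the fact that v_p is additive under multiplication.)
v_7(48020) = 4

v_p(x) = 3 (factor: 3430 = 7^3 · 10); v_p(y) = 1 (factor: 14 = 7^1 · 2). Additivity: v_p(xy) = v_p(x) + v_p(y) = 3 + 1 = 4. (Direct check: xy = 48020 = 7^4 · (20).)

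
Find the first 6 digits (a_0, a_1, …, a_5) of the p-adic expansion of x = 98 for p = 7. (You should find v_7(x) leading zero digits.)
(a_0, …, a_5) = (0, 0, 2, 0, 0, 0)

v_7(98) = 2, so a_0 = ... = a_1 = 0. Factor out: x = 7^2 · u with u = 2 a unit in ℤ_7. Expand u iteratively via a_{v+i} = u_i mod 7, u_{i+1} = (u_i − a_{v+i})/7:
  u_0 = 2;  a_2 = 2;  u_1 = (u_0 − 2)/7 = 0
  u_1 = 0;  a_3 = 0;  u_2 = (u_1 − 0)/7 = 0
  u_2 = 0;  a_4 = 0;  u_3 = (u_2 − 0)/7 = 0
  u_3 = 0;  a_5 = 0;  u_4 = (u_3 − 0)/7 = 0
Digits: (0, 0, 2, 0, 0, 0).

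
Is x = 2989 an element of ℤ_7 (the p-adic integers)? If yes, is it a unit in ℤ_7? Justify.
x ∈ ℤ_7 but not a unit; v_7(x) = 2 > 0

ℤ_7 = {x ∈ ℚ_7 : v_7(x) ≥ 0} and ℤ_7^× = {x ∈ ℤ_7 : v_7(x) = 0}. Here v_7(2989) = v_7(num) − v_7(den) = 2; compare against these criteria.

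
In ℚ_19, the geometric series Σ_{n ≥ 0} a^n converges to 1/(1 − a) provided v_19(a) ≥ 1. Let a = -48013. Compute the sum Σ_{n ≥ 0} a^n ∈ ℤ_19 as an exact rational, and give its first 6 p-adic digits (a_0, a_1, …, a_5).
Σ a^n = 1/(1 − a) = 1/48014;  first 6 digits = (1, 0, 0, 12, 18, 18)

v_19(a) = 3 ≥ 1, so the series converges in ℤ_19 to 1/(1 − a) = 1/(1 − (-48013)) = 1/48014. Expand this rational in ℤ_19: compute digits iteratively via d_i = x_i mod 19, x_{i+1} = (x_i − d_i)/19. The first 6 digits are (1, 0, 0, 12, 18, 18).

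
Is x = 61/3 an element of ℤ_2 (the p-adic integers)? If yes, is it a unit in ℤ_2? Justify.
x ∈ ℤ_2^× (unit); v_2(x) = 0

ℤ_2 = {x ∈ ℚ_2 : v_2(x) ≥ 0} and ℤ_2^× = {x ∈ ℤ_2 : v_2(x) = 0}. Here v_2(61/3) = v_2(num) − v_2(den) = 0; compare against these criteria.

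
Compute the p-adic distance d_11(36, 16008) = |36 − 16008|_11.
d_11(36, 16008) = 1/1331

Step 1 — x − y = 36 − 16008 = -15972. Step 2 — v_11(-15972) = 3 (factor: -15972 = −(11^3 · 12); the sign does not affect v_p). Step 3 — |x − y|_11 = 11^{-3} = 1/1331.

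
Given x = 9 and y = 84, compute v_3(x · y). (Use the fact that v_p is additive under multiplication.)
v_3(756) = 3

v_p(x) = 2 (factor: 9 = 3^2 · 1); v_p(y) = 1 (factor: 84 = 3^1 · 28). Additivity: v_p(xy) = v_p(x) + v_p(y) = 2 + 1 = 3. (Direct check: xy = 756 = 3^3 · (28).)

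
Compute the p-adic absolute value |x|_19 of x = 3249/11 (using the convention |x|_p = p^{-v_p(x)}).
|3249/11|_19 = 1/361

Step 1 — compute v_19(x) by factoring powers of 19 out of the numerator and denominator: v_19(3249/11) = 2. Step 2 — apply |x|_p = p^{-v_p(x)} = 19^{-2} = 1/361.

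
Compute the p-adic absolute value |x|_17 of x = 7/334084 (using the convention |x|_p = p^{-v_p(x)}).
|7/334084|_17 = 83521

Step 1 — compute v_17(x) by factoring powers of 17 out of the numerator and denominator: v_17(7/334084) = -4. Step 2 — apply |x|_p = p^{-v_p(x)} = 17^{4} = 83521.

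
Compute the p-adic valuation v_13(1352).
v_13(1352) = 2

v_13(n) is the largest exponent k such that 13^k divides n. Factor out: 1352 = 13^2 · 8. (Sign doesn't affect v_p.) So v_13(1352) = 2.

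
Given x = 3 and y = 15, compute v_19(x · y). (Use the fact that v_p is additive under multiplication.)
v_19(45) = 0

v_p(x) = 0 (factor: 3 = 19^0 · 3); v_p(y) = 0 (factor: 15 = 19^0 · 15). Additivity: v_p(xy) = v_p(x) + v_p(y) = 0 + 0 = 0. (Direct check: xy = 45 = 19^0 · (45).)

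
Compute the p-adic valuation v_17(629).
v_17(629) = 1

v_17(n) is the largest exponent k such that 17^k divides n. Factor out: 629 = 17^1 · 37. (Sign doesn't affect v_p.) So v_17(629) = 1.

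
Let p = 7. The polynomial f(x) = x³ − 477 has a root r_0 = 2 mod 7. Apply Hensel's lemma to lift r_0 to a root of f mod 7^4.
r_3 = 2144 (mod 2401)

Hensel: r_{i+1} = r_i − f(r_i)/f′(r_i) mod 7^{i+2}, where f′(x) = 3x². Iterate:
  r_0 = 2 (mod 7)
  r_1 = 37 (mod 49)
  r_2 = 86 (mod 343)
  r_3 = 2144 (mod 2401)
Final: r = 2144 with f(r) ≡ 0 mod 7^4.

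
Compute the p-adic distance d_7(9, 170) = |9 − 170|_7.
d_7(9, 170) = 1/7

Step 1 — x − y = 9 − 170 = -161. Step 2 — v_7(-161) = 1 (factor: -161 = −(7^1 · 23); the sign does not affect v_p). Step 3 — |x − y|_7 = 7^{-1} = 1/7.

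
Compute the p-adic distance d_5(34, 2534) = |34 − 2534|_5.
d_5(34, 2534) = 1/625

Step 1 — x − y = 34 − 2534 = -2500. Step 2 — v_5(-2500) = 4 (factor: -2500 = −(5^4 · 4); the sign does not affect v_p). Step 3 — |x − y|_5 = 5^{-4} = 1/625.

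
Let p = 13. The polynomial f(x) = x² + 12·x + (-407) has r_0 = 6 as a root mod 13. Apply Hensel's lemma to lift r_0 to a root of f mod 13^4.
r_3 = 25291 (mod 28561)

Hensel: r_{i+1} = r_i − f(r_i)·(f′(r_i))^{-1} mod 13^{i+2}, f′(x) = 2x + 12. Iterate:
  r_0 = 6 (mod 13)
  r_1 = 110 (mod 169)
  r_2 = 1124 (mod 2197)
  r_3 = 25291 (mod 28561)
Final: r = 25291 satisfies f(r) ≡ 0 mod 13^4.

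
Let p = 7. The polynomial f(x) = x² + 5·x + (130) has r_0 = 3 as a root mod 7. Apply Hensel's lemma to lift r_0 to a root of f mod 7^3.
r_2 = 283 (mod 343)

Hensel: r_{i+1} = r_i − f(r_i)·(f′(r_i))^{-1} mod 7^{i+2}, f′(x) = 2x + 5. Iterate:
  r_0 = 3 (mod 7)
  r_1 = 38 (mod 49)
  r_2 = 283 (mod 343)
Final: r = 283 satisfies f(r) ≡ 0 mod 7^3.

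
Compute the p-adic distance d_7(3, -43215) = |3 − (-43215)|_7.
d_7(3, -43215) = 1/2401

Step 1 — x − y = 3 − (-43215) = 43218. Step 2 — v_7(43218) = 4 (factor: 43218 = (7^4 · 18); the sign does not affect v_p). Step 3 — |x − y|_7 = 7^{-4} = 1/2401.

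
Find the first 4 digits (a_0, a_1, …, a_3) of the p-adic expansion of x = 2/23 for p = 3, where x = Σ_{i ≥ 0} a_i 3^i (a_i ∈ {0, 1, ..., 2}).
(a_0, …, a_3) = (1, 1, 1, 2)

v_3(2/23) = 0 (numerator and denominator both coprime to 3), so x ∈ ℤ_3^×. Compute digits iteratively via a_i = x_i mod 3, x_{i+1} = (x_i − a_i)/3, with x_0 = x:
  x_0 = 2/23;  a_0 = 1;  x_1 = (x_0 − 1)/3 = -7/23
  x_1 = -7/23;  a_1 = 1;  x_2 = (x_1 − 1)/3 = -10/23
  x_2 = -10/23;  a_2 = 1;  x_3 = (x_2 − 1)/3 = -11/23
  x_3 = -11/23;  a_3 = 2;  x_4 = (x_3 − 2)/3 = -19/23
Digits: (1, 1, 1, 2).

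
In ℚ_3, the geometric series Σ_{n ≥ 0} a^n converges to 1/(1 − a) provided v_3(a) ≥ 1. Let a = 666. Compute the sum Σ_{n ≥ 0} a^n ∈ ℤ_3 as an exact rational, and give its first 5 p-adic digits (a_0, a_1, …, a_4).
Σ a^n = 1/(1 − a) = -1/665;  first 5 digits = (1, 0, 2, 0, 0)

v_3(a) = 2 ≥ 1, so the series converges in ℤ_3 to 1/(1 − a) = 1/(1 − 666) = -1/665. Expand this rational in ℤ_3: compute digits iteratively via d_i = x_i mod 3, x_{i+1} = (x_i − d_i)/3. The first 5 digits are (1, 0, 2, 0, 0).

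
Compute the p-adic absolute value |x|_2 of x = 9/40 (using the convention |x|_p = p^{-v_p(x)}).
|9/40|_2 = 8

Step 1 — compute v_2(x) by factoring powers of 2 out of the numerator and denominator: v_2(9/40) = -3. Step 2 — apply |x|_p = p^{-v_p(x)} = 2^{3} = 8.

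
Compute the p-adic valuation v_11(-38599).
v_11(-38599) = 3

v_11(n) is the largest exponent k such that 11^k divides n. Factor out: -38599 = -11^3 · 29. (Sign doesn't affect v_p.) So v_11(-38599) = 3.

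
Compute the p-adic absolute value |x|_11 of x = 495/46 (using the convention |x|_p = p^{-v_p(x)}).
|495/46|_11 = 1/11

Step 1 — compute v_11(x) by factoring powers of 11 out of the numerator and denominator: v_11(495/46) = 1. Step 2 — apply |x|_p = p^{-v_p(x)} = 11^{-1} = 1/11.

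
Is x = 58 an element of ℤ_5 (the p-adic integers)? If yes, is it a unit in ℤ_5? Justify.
x ∈ ℤ_5^× (unit); v_5(x) = 0

ℤ_5 = {x ∈ ℚ_5 : v_5(x) ≥ 0} and ℤ_5^× = {x ∈ ℤ_5 : v_5(x) = 0}. Here v_5(58) = v_5(num) − v_5(den) = 0; compare against these criteria.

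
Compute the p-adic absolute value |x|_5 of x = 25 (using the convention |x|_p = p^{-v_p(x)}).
|25|_5 = 1/25

Step 1 — compute v_5(x) by factoring powers of 5 out of the numerator and denominator: v_5(25) = 2. Step 2 — apply |x|_p = p^{-v_p(x)} = 5^{-2} = 1/25.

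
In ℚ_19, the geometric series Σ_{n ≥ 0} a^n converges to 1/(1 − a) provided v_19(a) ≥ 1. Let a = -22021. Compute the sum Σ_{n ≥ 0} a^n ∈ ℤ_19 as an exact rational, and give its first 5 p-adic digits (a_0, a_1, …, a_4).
Σ a^n = 1/(1 − a) = 1/22022;  first 5 digits = (1, 0, 15, 15, 15)

v_19(a) = 2 ≥ 1, so the series converges in ℤ_19 to 1/(1 − a) = 1/(1 − (-22021)) = 1/22022. Expand this rational in ℤ_19: compute digits iteratively via d_i = x_i mod 19, x_{i+1} = (x_i − d_i)/19. The first 5 digits are (1, 0, 15, 15, 15).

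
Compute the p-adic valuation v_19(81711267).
v_19(81711267) = 5

v_19(n) is the largest exponent k such that 19^k divides n. Factor out: 81711267 = 19^5 · 33. (Sign doesn't affect v_p.) So v_19(81711267) = 5.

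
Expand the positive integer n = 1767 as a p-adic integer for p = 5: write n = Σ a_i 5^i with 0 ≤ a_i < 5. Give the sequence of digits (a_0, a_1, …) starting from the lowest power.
(a_0, a_1, …) = (2, 3, 0, 4, 2)

Repeated division by 5 gives the digits low-to-high: 1767 = 2 + 3·5^1 + 4·5^3 + 2·5^4. Digit sequence: (2, 3, 0, 4, 2).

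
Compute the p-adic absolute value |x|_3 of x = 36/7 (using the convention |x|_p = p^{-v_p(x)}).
|36/7|_3 = 1/9

Step 1 — compute v_3(x) by factoring powers of 3 out of the numerator and denominator: v_3(36/7) = 2. Step 2 — apply |x|_p = p^{-v_p(x)} = 3^{-2} = 1/9.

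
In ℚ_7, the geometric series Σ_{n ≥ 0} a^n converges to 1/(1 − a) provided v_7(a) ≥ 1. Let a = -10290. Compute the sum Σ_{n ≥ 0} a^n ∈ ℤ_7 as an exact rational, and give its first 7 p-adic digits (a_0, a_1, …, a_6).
Σ a^n = 1/(1 − a) = 1/10291;  first 7 digits = (1, 0, 0, 5, 2, 6, 3)

v_7(a) = 3 ≥ 1, so the series converges in ℤ_7 to 1/(1 − a) = 1/(1 − (-10290)) = 1/10291. Expand this rational in ℤ_7: compute digits iteratively via d_i = x_i mod 7, x_{i+1} = (x_i − d_i)/7. The first 7 digits are (1, 0, 0, 5, 2, 6, 3).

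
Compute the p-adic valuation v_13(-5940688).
v_13(-5940688) = 5

v_13(n) is the largest exponent k such that 13^k divides n. Factor out: -5940688 = -13^5 · 16. (Sign doesn't affect v_p.) So v_13(-5940688) = 5.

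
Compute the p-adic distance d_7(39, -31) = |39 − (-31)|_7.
d_7(39, -31) = 1/7

Step 1 — x − y = 39 − (-31) = 70. Step 2 — v_7(70) = 1 (factor: 70 = (7^1 · 10); the sign does not affect v_p). Step 3 — |x − y|_7 = 7^{-1} = 1/7.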